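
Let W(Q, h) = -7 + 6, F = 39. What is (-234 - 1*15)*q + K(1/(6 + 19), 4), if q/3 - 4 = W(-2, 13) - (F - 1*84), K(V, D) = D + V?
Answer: -896299/25 ≈ -35852.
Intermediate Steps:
W(Q, h) = -1
q = 144 (q = 12 + 3*(-1 - (39 - 1*84)) = 12 + 3*(-1 - (39 - 84)) = 12 + 3*(-1 - 1*(-45)) = 12 + 3*(-1 + 45) = 12 + 3*44 = 12 + 132 = 144)
(-234 - 1*15)*q + K(1/(6 + 19), 4) = (-234 - 1*15)*144 + (4 + 1/(6 + 19)) = (-234 - 15)*144 + (4 + 1/25) = -249*144 + (4 + 1/25) = -35856 + 101/25 = -896299/25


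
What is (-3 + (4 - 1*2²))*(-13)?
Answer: 39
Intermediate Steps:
(-3 + (4 - 1*2²))*(-13) = (-3 + (4 - 1*4))*(-13) = (-3 + (4 - 4))*(-13) = (-3 + 0)*(-13) = -3*(-13) = 39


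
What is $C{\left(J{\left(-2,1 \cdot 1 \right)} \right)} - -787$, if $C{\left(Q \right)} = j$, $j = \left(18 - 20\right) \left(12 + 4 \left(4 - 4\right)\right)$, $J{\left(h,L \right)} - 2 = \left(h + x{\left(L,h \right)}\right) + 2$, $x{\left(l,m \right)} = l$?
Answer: $763$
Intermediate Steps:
$J{\left(h,L \right)} = 4 + L + h$ ($J{\left(h,L \right)} = 2 + \left(\left(h + L\right) + 2\right) = 2 + \left(\left(L + h\right) + 2\right) = 2 + \left(2 + L + h\right) = 4 + L + h$)
$j = -24$ ($j = - 2 \left(12 + 4 \cdot 0\right) = - 2 \left(12 + 0\right) = \left(-2\right) 12 = -24$)
$C{\left(Q \right)} = -24$
$C{\left(J{\left(-2,1 \cdot 1 \right)} \right)} - -787 = -24 - -787 = -24 + 787 = 763$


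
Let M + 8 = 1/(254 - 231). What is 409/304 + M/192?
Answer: 36469/27968 ≈ 1.3040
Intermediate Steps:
M = -183/23 (M = -8 + 1/(254 - 231) = -8 + 1/23 = -183/23 ≈ -7.9565)
409/304 + M/192 = 409/304 - 183/23/192 = 409*(1/304) - 183/23*1/192 = 409/304 - 61/1472 = 36469/27968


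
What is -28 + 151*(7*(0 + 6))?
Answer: 6314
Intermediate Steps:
-28 + 151*(7*(0 + 6)) = -28 + 151*(7*6) = -28 + 151*42 = -28 + 6342 = 6314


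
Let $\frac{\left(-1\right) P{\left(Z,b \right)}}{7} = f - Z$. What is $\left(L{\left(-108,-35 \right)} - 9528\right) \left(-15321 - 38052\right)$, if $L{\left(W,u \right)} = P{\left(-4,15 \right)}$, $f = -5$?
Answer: $508164333$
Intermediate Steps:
$P{\left(Z,b \right)} = 35 + 7 Z$ ($P{\left(Z,b \right)} = - 7 \left(-5 - Z\right) = 35 + 7 Z$)
$L{\left(W,u \right)} = 7$ ($L{\left(W,u \right)} = 35 + 7 \left(-4\right) = 35 - 28 = 7$)
$\left(L{\left(-108,-35 \right)} - 9528\right) \left(-15321 - 38052\right) = \left(7 - 9528\right) \left(-15321 - 38052\right) = \left(-9521\right) \left(-53373\right) = 508164333$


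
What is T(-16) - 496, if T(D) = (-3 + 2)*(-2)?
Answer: -494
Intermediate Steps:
T(D) = 2 (T(D) = -1*(-2) = 2)
T(-16) - 496 = 2 - 496 = -494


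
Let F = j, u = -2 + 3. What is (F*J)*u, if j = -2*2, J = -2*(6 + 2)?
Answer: 64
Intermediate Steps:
J = -16 (J = -2*8 = -16)
u = 1
j = -4
F = -4
(F*J)*u = -4*(-16)*1 = 64*1 = 64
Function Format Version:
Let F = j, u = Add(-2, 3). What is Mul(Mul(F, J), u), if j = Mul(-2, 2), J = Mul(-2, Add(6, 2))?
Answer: 64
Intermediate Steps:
J = -16 (J = Mul(-2, 8) = -16)
u = 1
j = -4
F = -4
Mul(Mul(F, J), u) = Mul(Mul(-4, -16), 1) = Mul(64, 1) = 64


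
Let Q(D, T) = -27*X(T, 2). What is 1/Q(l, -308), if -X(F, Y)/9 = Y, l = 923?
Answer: 1/486 ≈ 0.0020576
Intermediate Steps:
X(F, Y) = -9*Y
Q(D, T) = 486 (Q(D, T) = -(-243)*2 = -27*(-18) = 486)
1/Q(l, -308) = 1/486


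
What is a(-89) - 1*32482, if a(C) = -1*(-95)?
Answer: -32387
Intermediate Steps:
a(C) = 95
a(-89) - 1*32482 = 95 - 1*32482 = 95 - 32482 = -32387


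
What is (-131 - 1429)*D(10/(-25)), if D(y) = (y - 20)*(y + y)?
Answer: -127296/5 ≈ -25459.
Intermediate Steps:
D(y) = 2*y*(-20 + y) (D(y) = (-20 + y)*(2*y) = 2*y*(-20 + y))
(-131 - 1429)*D(10/(-25)) = (-131 - 1429)*(2*(10/(-25))*(-20 + 10/(-25))) = -3120*10*(-1/25)*(-20 + 10*(-1/25)) = -3120*(-2)*(-20 - ⅖)/5 = -3120*(-2)*(-102)/(5*5) = -1560*408/25 = -127296/5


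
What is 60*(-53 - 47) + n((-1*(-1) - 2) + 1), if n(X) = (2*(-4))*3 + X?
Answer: -6024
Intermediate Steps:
n(X) = -24 + X (n(X) = -8*3 + X = -24 + X)
60*(-53 - 47) + n((-1*(-1) - 2) + 1) = 60*(-53 - 47) + (-24 + ((-1*(-1) - 2) + 1)) = 60*(-100) + (-24 + ((1 - 2) + 1)) = -6000 + (-24 + (-1 + 1)) = -6000 + (-24 + 0) = -6000 - 24 = -6024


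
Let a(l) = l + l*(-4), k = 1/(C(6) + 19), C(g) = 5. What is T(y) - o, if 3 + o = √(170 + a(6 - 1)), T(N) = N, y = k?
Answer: 73/24 - √155 ≈ -9.4082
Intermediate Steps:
k = 1/24 (k = 1/(5 + 19) = 1/24 ≈ 0.041667)
y = 1/24 ≈ 0.041667
a(l) = -3*l (a(l) = l - 4*l = -3*l)
o = -3 + √155 (o = -3 + √(170 - 3*(6 - 1)) = -3 + √(170 - 3*5) = -3 + √(170 - 15) = -3 + √155 ≈ 9.4499)
T(y) - o = 1/24 - (-3 + √155) = 1/24 + (3 - √155) = 73/24 - √155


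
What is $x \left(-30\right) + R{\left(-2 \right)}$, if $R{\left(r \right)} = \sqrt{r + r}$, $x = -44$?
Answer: $1320 + 2 i \approx 1320.0 + 2.0 i$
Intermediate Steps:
$R{\left(r \right)} = \sqrt{2} \sqrt{r}$ ($R{\left(r \right)} = \sqrt{2 r} = \sqrt{2} \sqrt{r}$)
$x \left(-30\right) + R{\left(-2 \right)} = \left(-44\right) \left(-30\right) + \sqrt{2} \sqrt{-2} = 1320 + \sqrt{2} i \sqrt{2} = 1320 + 2 i$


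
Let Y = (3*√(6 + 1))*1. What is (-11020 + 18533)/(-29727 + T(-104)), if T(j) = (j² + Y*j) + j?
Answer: -142859695/360888817 + 2344056*√7/360888817 ≈ -0.37867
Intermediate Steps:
Y = 3*√7 (Y = (3*√7)*1 = 3*√7 ≈ 7.9373)
T(j) = j + j² + 3*j*√7 (T(j) = (j² + (3*√7)*j) + j = (j² + 3*j*√7) + j = j + j² + 3*j*√7)
(-11020 + 18533)/(-29727 + T(-104)) = (-11020 + 18533)/(-29727 - 104*(1 - 104 + 3*√7)) = 7513/(-29727 - 104*(-103 + 3*√7)) = 7513/(-29727 + (10712 - 312*√7)) = 7513/(-19015 - 312*√7)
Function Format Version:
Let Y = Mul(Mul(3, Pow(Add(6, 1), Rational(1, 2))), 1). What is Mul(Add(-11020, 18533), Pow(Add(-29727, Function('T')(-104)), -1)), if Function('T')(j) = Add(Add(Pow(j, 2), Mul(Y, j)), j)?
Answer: Add(Rational(-142859695, 360888817), Mul(Rational(2344056, 360888817), Pow(7, Rational(1, 2)))) ≈ -0.37867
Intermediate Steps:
Y = Mul(3, Pow(7, Rational(1, 2))) (Y = Mul(Mul(3, Pow(7, Rational(1, 2))), 1) = Mul(3, Pow(7, Rational(1, 2))) ≈ 7.9373)
Function('T')(j) = Add(j, Pow(j, 2), Mul(3, j, Pow(7, Rational(1, 2)))) (Function('T')(j) = Add(Add(Pow(j, 2), Mul(Mul(3, Pow(7, Rational(1, 2))), j)), j) = Add(Add(Pow(j, 2), Mul(3, j, Pow(7, Rational(1, 2)))), j) = Add(j, Pow(j, 2), Mul(3, j, Pow(7, Rational(1, 2)))))
Mul(Add(-11020, 18533), Pow(Add(-29727, Function('T')(-104)), -1)) = Mul(Add(-11020, 18533), Pow(Add(-29727, Mul(-104, Add(1, -104, Mul(3, Pow(7, Rational(1, 2)))))), -1)) = Mul(7513, Pow(Add(-29727, Mul(-104, Add(-103, Mul(3, Pow(7, Rational(1, 2)))))), -1)) = Mul(7513, Pow(Add(-29727, Add(10712, Mul(-312, Pow(7, Rational(1, 2))))), -1)) = Mul(7513, Pow(Add(-19015, Mul(-312, Pow(7, Rational(1, 2)))), -1))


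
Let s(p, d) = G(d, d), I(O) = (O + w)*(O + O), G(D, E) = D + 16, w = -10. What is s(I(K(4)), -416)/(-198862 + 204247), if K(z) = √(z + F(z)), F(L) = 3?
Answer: -80/1077 ≈ -0.074280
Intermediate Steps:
K(z) = √(3 + z) (K(z) = √(z + 3) = √(3 + z))
G(D, E) = 16 + D
I(O) = 2*O*(-10 + O) (I(O) = (O - 10)*(O + O) = (-10 + O)*(2*O) = 2*O*(-10 + O))
s(p, d) = 16 + d
s(I(K(4)), -416)/(-198862 + 204247) = (16 - 416)/(-198862 + 204247) = -400/5385 = -400*1/5385 = -80/1077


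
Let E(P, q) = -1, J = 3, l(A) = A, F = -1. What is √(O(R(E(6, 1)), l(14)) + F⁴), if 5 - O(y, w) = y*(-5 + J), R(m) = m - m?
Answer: √6 ≈ 2.4495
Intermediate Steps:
R(m) = 0
O(y, w) = 5 + 2*y (O(y, w) = 5 - y*(-5 + 3) = 5 - y*(-2) = 5 - (-2)*y = 5 + 2*y)
√(O(R(E(6, 1)), l(14)) + F⁴) = √((5 + 2*0) + (-1)⁴) = √((5 + 0) + 1) = √(5 + 1) = √6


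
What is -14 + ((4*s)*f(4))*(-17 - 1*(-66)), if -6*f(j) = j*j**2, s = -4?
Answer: 25046/3 ≈ 8348.7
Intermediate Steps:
f(j) = -j**3/6 (f(j) = -j*j**2/6 = -j**3/6)
-14 + ((4*s)*f(4))*(-17 - 1*(-66)) = -14 + ((4*(-4))*(-1/6*4**3))*(-17 - 1*(-66)) = -14 + (-(-8)*64/3)*(-17 + 66) = -14 - 16*(-32/3)*49 = -14 + (512/3)*49 = -14 + 25088/3 = 25046/3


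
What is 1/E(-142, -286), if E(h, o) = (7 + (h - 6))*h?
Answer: 1/20022 ≈ 4.9945e-5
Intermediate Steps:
E(h, o) = h*(1 + h) (E(h, o) = (7 + (-6 + h))*h = (1 + h)*h = h*(1 + h))
1/E(-142, -286) = 1/(-142*(1 - 142)) = 1/(-142*(-141)) = 1/20022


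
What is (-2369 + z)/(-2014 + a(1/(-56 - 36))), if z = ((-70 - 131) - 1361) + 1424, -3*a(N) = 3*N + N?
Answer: 172983/138965 ≈ 1.2448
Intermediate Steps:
a(N) = -4*N/3 (a(N) = -(3*N + N)/3 = -4*N/3)
z = -138 (z = (-201 - 1361) + 1424 = -1562 + 1424 = -138)
(-2369 + z)/(-2014 + a(1/(-56 - 36))) = (-2369 - 138)/(-2014 - 4/(3*(-56 - 36))) = -2507/(-2014 - 4/3/(-92)) = -2507/(-2014 - 4/3*(-1/92)) = -2507/(-2014 + 1/69) = -2507/(-138965/69) = -2507*(-69/138965) = 172983/138965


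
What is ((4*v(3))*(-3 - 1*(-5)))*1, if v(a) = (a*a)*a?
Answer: 216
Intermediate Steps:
v(a) = a³ (v(a) = a²*a = a³)
((4*v(3))*(-3 - 1*(-5)))*1 = ((4*3³)*(-3 - 1*(-5)))*1 = ((4*27)*(-3 + 5))*1 = (108*2)*1 = 216*1 = 216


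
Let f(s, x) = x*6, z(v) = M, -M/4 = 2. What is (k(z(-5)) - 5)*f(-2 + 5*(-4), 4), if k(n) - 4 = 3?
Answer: 48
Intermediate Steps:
M = -8 (M = -4*2 = -8)
z(v) = -8
k(n) = 7 (k(n) = 4 + 3 = 7)
f(s, x) = 6*x
(k(z(-5)) - 5)*f(-2 + 5*(-4), 4) = (7 - 5)*(6*4) = 2*24 = 48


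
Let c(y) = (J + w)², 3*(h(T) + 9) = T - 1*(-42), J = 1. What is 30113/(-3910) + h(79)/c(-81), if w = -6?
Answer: -378187/58650 ≈ -6.4482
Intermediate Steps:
h(T) = 5 + T/3 (h(T) = -9 + (T - 1*(-42))/3 = -9 + (T + 42)/3 = -9 + (42 + T)/3 = -9 + (14 + T/3) = 5 + T/3)
c(y) = 25 (c(y) = (1 - 6)² = (-5)² = 25)
30113/(-3910) + h(79)/c(-81) = 30113/(-3910) + (5 + (⅓)*79)/25 = 30113*(-1/3910) + (5 + 79/3)*(1/25) = -30113/3910 + (94/3)*(1/25) = -30113/3910 + 94/75 = -378187/58650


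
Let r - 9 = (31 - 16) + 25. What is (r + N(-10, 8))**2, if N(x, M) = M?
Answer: 3249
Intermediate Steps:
r = 49 (r = 9 + ((31 - 16) + 25) = 9 + (15 + 25) = 9 + 40 = 49)
(r + N(-10, 8))**2 = (49 + 8)**2 = 57**2 = 3249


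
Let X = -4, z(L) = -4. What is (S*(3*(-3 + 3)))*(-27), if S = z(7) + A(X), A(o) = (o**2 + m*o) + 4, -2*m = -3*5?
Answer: 0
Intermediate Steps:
m = 15/2 (m = -(-3)*5/2 = -1/2*(-15) = 15/2 ≈ 7.5000)
A(o) = 4 + o**2 + 15*o/2 (A(o) = (o**2 + 15*o/2) + 4 = 4 + o**2 + 15*o/2)
S = -14 (S = -4 + (4 + (-4)**2 + (15/2)*(-4)) = -4 + (4 + 16 - 30) = -4 - 10 = -14)
(S*(3*(-3 + 3)))*(-27) = -42*(-3 + 3)*(-27) = -42*0*(-27) = -14*0*(-27) = 0*(-27) = 0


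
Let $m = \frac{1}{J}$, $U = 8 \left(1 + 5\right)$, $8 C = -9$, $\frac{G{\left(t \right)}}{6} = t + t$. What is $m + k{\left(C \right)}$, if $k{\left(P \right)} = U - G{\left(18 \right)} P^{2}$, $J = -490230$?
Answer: $- \frac{441942349}{1960920} \approx -225.38$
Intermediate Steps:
$G{\left(t \right)} = 12 t$ ($G{\left(t \right)} = 6 \left(t + t\right) = 6 \cdot 2 t = 12 t$)
$C = - \frac{9}{8}$ ($C = \frac{1}{8} \left(-9\right) = - \frac{9}{8} \approx -1.125$)
$U = 48$ ($U = 8 \cdot 6 = 48$)
$m = - \frac{1}{490230}$ ($m = \frac{1}{-490230} = - \frac{1}{490230} \approx -2.0399 \cdot 10^{-6}$)
$k{\left(P \right)} = 48 - 216 P^{2}$ ($k{\left(P \right)} = 48 - 12 \cdot 18 P^{2} = 48 - 216 P^{2}$)
$m + k{\left(C \right)} = - \frac{1}{490230} + \left(48 - 216 \left(- \frac{9}{8}\right)^{2}\right) = - \frac{1}{490230} + \left(48 - \frac{2187}{8}\right) = - \frac{1}{490230} - \frac{1803}{8} = - \frac{441942349}{1960920}$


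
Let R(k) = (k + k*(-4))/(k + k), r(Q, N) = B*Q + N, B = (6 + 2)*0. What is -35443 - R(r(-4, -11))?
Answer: -70883/2 ≈ -35442.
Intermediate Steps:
B = 0 (B = 8*0 = 0)
r(Q, N) = N (r(Q, N) = 0*Q + N = 0 + N = N)
R(k) = -3/2 (R(k) = (k - 4*k)/((2*k)) = (-3*k)*(1/(2*k)) = -3/2)
-35443 - R(r(-4, -11)) = -35443 - 1*(-3/2) = -35443 + 3/2 = -70883/2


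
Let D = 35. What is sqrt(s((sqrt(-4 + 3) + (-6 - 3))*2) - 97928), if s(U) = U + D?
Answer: sqrt(-97911 + 2*I) ≈ 0.003 + 312.91*I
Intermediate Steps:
s(U) = 35 + U (s(U) = U + 35 = 35 + U)
sqrt(s((sqrt(-4 + 3) + (-6 - 3))*2) - 97928) = sqrt((35 + (sqrt(-4 + 3) + (-6 - 3))*2) - 97928) = sqrt((35 + (sqrt(-1) - 9)*2) - 97928) = sqrt((35 + (I - 9)*2) - 97928) = sqrt((35 + (-9 + I)*2) - 97928) = sqrt((35 + (-18 + 2*I)) - 97928) = sqrt((17 + 2*I) - 97928) = sqrt(-97911 + 2*I)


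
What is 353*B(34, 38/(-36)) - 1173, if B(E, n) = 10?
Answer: 2357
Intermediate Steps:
353*B(34, 38/(-36)) - 1173 = 353*10 - 1173 = 3530 - 1173 = 2357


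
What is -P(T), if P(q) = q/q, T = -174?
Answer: -1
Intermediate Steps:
P(q) = 1
-P(T) = -1*1 = -1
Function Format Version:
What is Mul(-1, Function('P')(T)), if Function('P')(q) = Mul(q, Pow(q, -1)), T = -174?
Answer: -1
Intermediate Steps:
Function('P')(q) = 1
Mul(-1, Function('P')(T)) = Mul(-1, 1) = -1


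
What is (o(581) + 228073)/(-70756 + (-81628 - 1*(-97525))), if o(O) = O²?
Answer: -565634/54859 ≈ -10.311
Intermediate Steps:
(o(581) + 228073)/(-70756 + (-81628 - 1*(-97525))) = (581² + 228073)/(-70756 + (-81628 - 1*(-97525))) = (337561 + 228073)/(-70756 + (-81628 + 97525)) = 565634/(-70756 + 15897) = 565634/(-54859) = 565634*(-1/54859) = -565634/54859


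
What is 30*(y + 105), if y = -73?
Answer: 960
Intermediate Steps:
30*(y + 105) = 30*(-73 + 105) = 30*32 = 960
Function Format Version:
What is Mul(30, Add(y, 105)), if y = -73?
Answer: 960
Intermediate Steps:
Mul(30, Add(y, 105)) = Mul(30, Add(-73, 105)) = Mul(30, 32) = 960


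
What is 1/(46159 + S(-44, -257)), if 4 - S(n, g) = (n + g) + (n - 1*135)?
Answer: 1/46643 ≈ 2.1439e-5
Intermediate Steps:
S(n, g) = 139 - g - 2*n (S(n, g) = 4 - ((n + g) + (n - 1*135)) = 4 - ((g + n) + (n - 135)) = 4 - ((g + n) + (-135 + n)) = 4 - (-135 + g + 2*n) = 4 + (135 - g - 2*n) = 139 - g - 2*n)
1/(46159 + S(-44, -257)) = 1/(46159 + (139 - 1*(-257) - 2*(-44))) = 1/(46159 + (139 + 257 + 88)) = 1/(46159 + 484) = 1/46643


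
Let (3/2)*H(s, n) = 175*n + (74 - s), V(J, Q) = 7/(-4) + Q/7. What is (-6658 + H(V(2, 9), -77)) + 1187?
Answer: -604997/42 ≈ -14405.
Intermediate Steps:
V(J, Q) = -7/4 + Q/7 (V(J, Q) = 7*(-¼) + Q*(⅐) = -7/4 + Q/7)
H(s, n) = 148/3 - 2*s/3 + 350*n/3 (H(s, n) = 2*(175*n + (74 - s))/3 = 2*(74 - s + 175*n)/3 = 148/3 - 2*s/3 + 350*n/3)
(-6658 + H(V(2, 9), -77)) + 1187 = (-6658 + (148/3 - 2*(-7/4 + (⅐)*9)/3 + (350/3)*(-77))) + 1187 = (-6658 + (148/3 - 2*(-7/4 + 9/7)/3 - 26950/3)) + 1187 = (-6658 + (148/3 - ⅔*(-13/28) - 26950/3)) + 1187 = (-6658 + (148/3 + 13/42 - 26950/3)) + 1187 = (-6658 - 375215/42) + 1187 = -654851/42 + 1187 = -604997/42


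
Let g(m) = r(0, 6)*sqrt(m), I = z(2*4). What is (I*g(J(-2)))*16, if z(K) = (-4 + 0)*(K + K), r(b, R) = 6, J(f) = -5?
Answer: -6144*I*sqrt(5) ≈ -13738.0*I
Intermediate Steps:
z(K) = -8*K
I = -64 (I = -16*4 = -8*8 = -64)
g(m) = 6*sqrt(m)
(I*g(J(-2)))*16 = -384*sqrt(-5)*16 = -384*I*sqrt(5)*16 = -6144*I*sqrt(5)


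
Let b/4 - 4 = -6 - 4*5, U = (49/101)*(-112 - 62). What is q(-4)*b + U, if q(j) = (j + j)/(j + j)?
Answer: -17414/101 ≈ -172.42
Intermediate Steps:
q(j) = 1 (q(j) = (2*j)/((2*j)) = (2*j)*(1/(2*j)) = 1)
U = -8526/101 (U = (49*(1/101))*(-174) = (49/101)*(-174) = -8526/101 ≈ -84.416)
b = -88 (b = 16 + 4*(-6 - 4*5) = 16 + 4*(-6 - 20) = 16 + 4*(-26) = 16 - 104 = -88)
q(-4)*b + U = 1*(-88) - 8526/101 = -88 - 8526/101 = -17414/101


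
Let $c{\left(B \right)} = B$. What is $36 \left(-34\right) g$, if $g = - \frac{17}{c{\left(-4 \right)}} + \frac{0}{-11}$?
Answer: $-5202$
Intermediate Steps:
$g = \frac{17}{4}$ ($g = - \frac{17}{-4} + \frac{0}{-11} = \left(-17\right) \left(- \frac{1}{4}\right) + 0 \left(- \frac{1}{11}\right) = \frac{17}{4} + 0 = \frac{17}{4} \approx 4.25$)
$36 \left(-34\right) g = 36 \left(-34\right) \frac{17}{4} = \left(-1224\right) \frac{17}{4} = -5202$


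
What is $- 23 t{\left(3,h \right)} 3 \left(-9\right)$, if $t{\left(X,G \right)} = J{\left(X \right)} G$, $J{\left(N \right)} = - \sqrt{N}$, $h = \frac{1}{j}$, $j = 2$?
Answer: $- \frac{621 \sqrt{3}}{2} \approx -537.8$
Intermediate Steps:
$h = \frac{1}{2} \approx 0.5$
$t{\left(X,G \right)} = - G \sqrt{X}$ ($t{\left(X,G \right)} = - \sqrt{X} G = - G \sqrt{X}$)
$- 23 t{\left(3,h \right)} 3 \left(-9\right) = - 23 \left(\left(-1\right) \frac{1}{2} \sqrt{3}\right) 3 \left(-9\right) = - 23 \left(- \frac{\sqrt{3}}{2}\right) \left(-27\right) = \frac{23 \sqrt{3}}{2} \left(-27\right) = - \frac{621 \sqrt{3}}{2}$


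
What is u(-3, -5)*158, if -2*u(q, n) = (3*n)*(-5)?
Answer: -5925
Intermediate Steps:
u(q, n) = 15*n/2 (u(q, n) = -3*n*(-5)/2 = -(-15)*n/2 = 15*n/2)
u(-3, -5)*158 = ((15/2)*(-5))*158 = -75/2*158 = -5925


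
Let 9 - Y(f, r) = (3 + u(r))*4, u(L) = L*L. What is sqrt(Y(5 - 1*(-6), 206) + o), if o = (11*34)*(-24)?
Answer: I*sqrt(178723) ≈ 422.76*I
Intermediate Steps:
u(L) = L**2
Y(f, r) = -3 - 4*r**2 (Y(f, r) = 9 - (3 + r**2)*4 = 9 - (12 + 4*r**2) = 9 + (-12 - 4*r**2) = -3 - 4*r**2)
o = -8976 (o = 374*(-24) = -8976)
sqrt(Y(5 - 1*(-6), 206) + o) = sqrt((-3 - 4*206**2) - 8976) = sqrt((-3 - 4*42436) - 8976) = sqrt((-3 - 169744) - 8976) = sqrt(-169747 - 8976) = sqrt(-178723) = I*sqrt(178723)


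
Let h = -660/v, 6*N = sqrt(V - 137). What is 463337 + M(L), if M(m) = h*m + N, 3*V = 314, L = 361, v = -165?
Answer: 464781 + I*sqrt(291)/18 ≈ 4.6478e+5 + 0.94771*I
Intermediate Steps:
V = 314/3 (V = (1/3)*314 = 314/3 ≈ 104.67)
N = I*sqrt(291)/18 (N = sqrt(314/3 - 137)/6 = sqrt(-97/3)/6 = (I*sqrt(291)/3)/6 = I*sqrt(291)/18 ≈ 0.94771*I)
h = 4 (h = -660/(-165) = -660*(-1/165) = 4)
M(m) = 4*m + I*sqrt(291)/18
463337 + M(L) = 463337 + (4*361 + I*sqrt(291)/18) = 463337 + (1444 + I*sqrt(291)/18) = 464781 + I*sqrt(291)/18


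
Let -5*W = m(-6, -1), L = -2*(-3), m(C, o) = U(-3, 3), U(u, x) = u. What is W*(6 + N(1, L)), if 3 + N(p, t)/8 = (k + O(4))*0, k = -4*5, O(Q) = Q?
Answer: -54/5 ≈ -10.800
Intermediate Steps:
m(C, o) = -3
L = 6
k = -20
W = ⅗ (W = -⅕*(-3) = ⅗ ≈ 0.60000)
N(p, t) = -24 (N(p, t) = -24 + 8*((-20 + 4)*0) = -24 + 8*(-16*0) = -24 + 8*0 = -24 + 0 = -24)
W*(6 + N(1, L)) = 3*(6 - 24)/5 = (⅗)*(-18) = -54/5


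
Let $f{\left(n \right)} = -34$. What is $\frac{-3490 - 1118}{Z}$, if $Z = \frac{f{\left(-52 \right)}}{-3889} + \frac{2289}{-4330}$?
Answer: $\frac{77595816960}{8754701} \approx 8863.3$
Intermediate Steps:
$Z = - \frac{8754701}{16839370}$ ($Z = - \frac{34}{-3889} + \frac{2289}{-4330} = \left(-34\right) \left(- \frac{1}{3889}\right) + 2289 \left(- \frac{1}{4330}\right) = \frac{34}{3889} - \frac{2289}{4330} = - \frac{8754701}{16839370} \approx -0.51989$)
$\frac{-3490 - 1118}{Z} = \frac{-3490 - 1118}{- \frac{8754701}{16839370}} = \left(-3490 - 1118\right) \left(- \frac{16839370}{8754701}\right) = \left(-4608\right) \left(- \frac{16839370}{8754701}\right) = \frac{77595816960}{8754701}$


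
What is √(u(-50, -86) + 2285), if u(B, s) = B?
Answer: √2235 ≈ 47.276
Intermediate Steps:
√(u(-50, -86) + 2285) = √(-50 + 2285) = √2235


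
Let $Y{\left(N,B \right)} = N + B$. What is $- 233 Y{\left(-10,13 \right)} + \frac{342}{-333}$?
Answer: $- \frac{25901}{37} \approx -700.03$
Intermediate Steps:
$Y{\left(N,B \right)} = B + N$
$- 233 Y{\left(-10,13 \right)} + \frac{342}{-333} = - 233 \left(13 - 10\right) + \frac{342}{-333} = \left(-233\right) 3 + 342 \left(- \frac{1}{333}\right) = -699 - \frac{38}{37} = - \frac{25901}{37}$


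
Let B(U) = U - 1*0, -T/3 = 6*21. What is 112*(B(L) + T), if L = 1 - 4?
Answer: -42672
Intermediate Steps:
L = -3
T = -378 (T = -18*21 = -3*126 = -378)
B(U) = U (B(U) = U + 0 = U)
112*(B(L) + T) = 112*(-3 - 378) = 112*(-381) = -42672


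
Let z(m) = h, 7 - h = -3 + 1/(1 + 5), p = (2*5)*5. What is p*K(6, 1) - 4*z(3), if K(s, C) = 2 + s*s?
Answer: 5582/3 ≈ 1860.7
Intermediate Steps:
K(s, C) = 2 + s**2
p = 50 (p = 10*5 = 50)
h = 59/6 (h = 7 - (-3 + 1/(1 + 5)) = 7 - (-3 + 1/6) = 7 - 1*(-17/6) = 7 + 17/6 = 59/6 ≈ 9.8333)
z(m) = 59/6
p*K(6, 1) - 4*z(3) = 50*(2 + 6**2) - 4*59/6 = 50*(2 + 36) - 118/3 = 50*38 - 118/3 = 1900 - 118/3 = 5582/3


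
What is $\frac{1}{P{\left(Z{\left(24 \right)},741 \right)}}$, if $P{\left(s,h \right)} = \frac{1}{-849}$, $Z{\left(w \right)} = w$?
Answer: $-849$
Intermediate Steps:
$P{\left(s,h \right)} = - \frac{1}{849}$
$\frac{1}{P{\left(Z{\left(24 \right)},741 \right)}} = \frac{1}{- \frac{1}{849}} = -849$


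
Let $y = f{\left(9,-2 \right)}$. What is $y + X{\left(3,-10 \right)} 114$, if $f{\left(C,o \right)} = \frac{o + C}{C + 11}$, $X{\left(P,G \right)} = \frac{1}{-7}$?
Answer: $- \frac{2231}{140} \approx -15.936$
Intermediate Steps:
$X{\left(P,G \right)} = - \frac{1}{7}$
$f{\left(C,o \right)} = \frac{C + o}{11 + C}$
$y = \frac{7}{20}$ ($y = \frac{9 - 2}{11 + 9} = \frac{1}{20} \cdot 7 = \frac{7}{20} \approx 0.35$)
$y + X{\left(3,-10 \right)} 114 = \frac{7}{20} - \frac{114}{7} = - \frac{2231}{140}$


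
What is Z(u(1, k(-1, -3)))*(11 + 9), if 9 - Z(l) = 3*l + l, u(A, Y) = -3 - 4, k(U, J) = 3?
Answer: 740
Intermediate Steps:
u(A, Y) = -7
Z(l) = 9 - 4*l (Z(l) = 9 - (3*l + l) = 9 - 4*l)
Z(u(1, k(-1, -3)))*(11 + 9) = (9 - 4*(-7))*(11 + 9) = (9 + 28)*20 = 37*20 = 740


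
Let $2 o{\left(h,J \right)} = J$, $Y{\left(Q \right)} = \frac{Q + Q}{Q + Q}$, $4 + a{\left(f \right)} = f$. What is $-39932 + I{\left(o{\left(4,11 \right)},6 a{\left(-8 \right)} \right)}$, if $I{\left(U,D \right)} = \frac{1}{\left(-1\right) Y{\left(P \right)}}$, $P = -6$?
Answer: $-39933$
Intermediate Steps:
$a{\left(f \right)} = -4 + f$
$Y{\left(Q \right)} = 1$ ($Y{\left(Q \right)} = \frac{2 Q}{2 Q} = 2 Q \frac{1}{2 Q} = 1$)
$o{\left(h,J \right)} = \frac{J}{2}$
$I{\left(U,D \right)} = -1$ ($I{\left(U,D \right)} = \frac{1}{\left(-1\right) 1} = \frac{1}{-1} = -1$)
$-39932 + I{\left(o{\left(4,11 \right)},6 a{\left(-8 \right)} \right)} = -39932 - 1 = -39933$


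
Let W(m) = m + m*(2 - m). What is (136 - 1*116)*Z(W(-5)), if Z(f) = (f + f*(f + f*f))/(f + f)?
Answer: 15610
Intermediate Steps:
Z(f) = (f + f*(f + f²))/(2*f) (Z(f) = (f + f*(f + f²))/((2*f)) = (f + f*(f + f²))*(1/(2*f)) = (f + f*(f + f²))/(2*f))
(136 - 1*116)*Z(W(-5)) = (136 - 1*116)*(½ + (-5*(3 - 1*(-5)))/2 + (-5*(3 - 1*(-5)))²/2) = (136 - 116)*(½ + (-5*(3 + 5))/2 + (-5*(3 + 5))²/2) = 20*(½ + (-5*8)/2 + (-5*8)²/2) = 20*(½ + (½)*(-40) + (½)*(-40)²) = 20*(½ - 20 + (½)*1600) = 20*(½ - 20 + 800) = 20*(1561/2) = 15610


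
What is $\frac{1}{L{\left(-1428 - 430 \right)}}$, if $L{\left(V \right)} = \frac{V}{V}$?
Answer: $1$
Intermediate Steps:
$L{\left(V \right)} = 1$
$\frac{1}{L{\left(-1428 - 430 \right)}} = 1^{-1} = 1$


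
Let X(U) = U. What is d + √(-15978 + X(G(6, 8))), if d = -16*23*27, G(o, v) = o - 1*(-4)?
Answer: -9936 + 4*I*√998 ≈ -9936.0 + 126.36*I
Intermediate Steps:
G(o, v) = 4 + o (G(o, v) = o + 4 = 4 + o)
d = -9936 (d = -368*27 = -9936)
d + √(-15978 + X(G(6, 8))) = -9936 + √(-15978 + (4 + 6)) = -9936 + √(-15978 + 10) = -9936 + √(-15968) = -9936 + 4*I*√998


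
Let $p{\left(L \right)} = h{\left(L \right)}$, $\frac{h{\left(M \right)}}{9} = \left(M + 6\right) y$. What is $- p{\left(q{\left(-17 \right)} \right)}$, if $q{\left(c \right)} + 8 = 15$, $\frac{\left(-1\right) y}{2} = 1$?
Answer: $234$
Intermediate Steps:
$y = -2$ ($y = \left(-2\right) 1 = -2$)
$q{\left(c \right)} = 7$ ($q{\left(c \right)} = -8 + 15 = 7$)
$h{\left(M \right)} = -108 - 18 M$ ($h{\left(M \right)} = 9 \left(M + 6\right) \left(-2\right) = 9 \left(6 + M\right) \left(-2\right) = 9 \left(-12 - 2 M\right) = -108 - 18 M$)
$p{\left(L \right)} = -108 - 18 L$
$- p{\left(q{\left(-17 \right)} \right)} = - (-108 - 126) = \left(-1\right) \left(-234\right) = 234$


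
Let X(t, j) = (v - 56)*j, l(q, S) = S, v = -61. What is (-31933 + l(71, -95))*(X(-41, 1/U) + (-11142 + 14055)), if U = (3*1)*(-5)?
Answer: -467736912/5 ≈ -9.3547e+7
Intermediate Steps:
U = -15 (U = 3*(-5) = -15)
X(t, j) = -117*j (X(t, j) = (-61 - 56)*j = -117*j)
(-31933 + l(71, -95))*(X(-41, 1/U) + (-11142 + 14055)) = (-31933 - 95)*(-117/(-15) + (-11142 + 14055)) = -32028*(-117*(-1/15) + 2913) = -32028*(39/5 + 2913) = -32028*14604/5 = -467736912/5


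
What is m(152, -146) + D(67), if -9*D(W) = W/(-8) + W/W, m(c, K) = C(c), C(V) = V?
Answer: 11003/72 ≈ 152.82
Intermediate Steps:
m(c, K) = c
D(W) = -⅑ + W/72 (D(W) = -(W/(-8) + W/W)/9 = -(W*(-⅛) + 1)/9 = -(-W/8 + 1)/9 = -(1 - W/8)/9 = -⅑ + W/72)
m(152, -146) + D(67) = 152 + (-⅑ + (1/72)*67) = 152 + (-⅑ + 67/72) = 152 + 59/72 = 11003/72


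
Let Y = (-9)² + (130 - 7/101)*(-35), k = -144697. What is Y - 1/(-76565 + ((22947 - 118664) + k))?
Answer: -142996834295/32014879 ≈ -4466.6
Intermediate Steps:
Y = -451124/101 (Y = 81 + (130 - 7*1/101)*(-35) = 81 + (130 - 7/101)*(-35) = 81 + (13123/101)*(-35) = 81 - 459305/101 = -451124/101 ≈ -4466.6)
Y - 1/(-76565 + ((22947 - 118664) + k)) = -451124/101 - 1/(-76565 + ((22947 - 118664) - 144697)) = -451124/101 - 1/(-76565 + (-95717 - 144697)) = -451124/101 - 1/(-76565 - 240414) = -451124/101 - 1/(-316979) = -451124/101 - 1*(-1/316979) = -451124/101 + 1/316979 = -142996834295/32014879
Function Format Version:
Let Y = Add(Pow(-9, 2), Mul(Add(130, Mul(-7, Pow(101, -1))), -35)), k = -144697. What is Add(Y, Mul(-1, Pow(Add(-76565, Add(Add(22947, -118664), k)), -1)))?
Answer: Rational(-142996834295, 32014879) ≈ -4466.6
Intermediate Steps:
Y = Rational(-451124, 101) (Y = Add(81, Mul(Add(130, Mul(-7, Rational(1, 101))), -35)) = Add(81, Mul(Add(130, Rational(-7, 101)), -35)) = Add(81, Mul(Rational(13123, 101), -35)) = Add(81, Rational(-459305, 101)) = Rational(-451124, 101) ≈ -4466.6)
Add(Y, Mul(-1, Pow(Add(-76565, Add(Add(22947, -118664), k)), -1))) = Add(Rational(-451124, 101), Mul(-1, Pow(Add(-76565, Add(Add(22947, -118664), -144697)), -1))) = Add(Rational(-451124, 101), Mul(-1, Pow(Add(-76565, Add(-95717, -144697)), -1))) = Add(Rational(-451124, 101), Mul(-1, Pow(Add(-76565, -240414), -1))) = Add(Rational(-451124, 101), Mul(-1, Pow(-316979, -1))) = Add(Rational(-451124, 101), Mul(-1, Rational(-1, 316979))) = Add(Rational(-451124, 101), Rational(1, 316979)) = Rational(-142996834295, 32014879)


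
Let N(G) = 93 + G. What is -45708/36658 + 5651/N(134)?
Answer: 98389321/4160683 ≈ 23.647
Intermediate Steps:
-45708/36658 + 5651/N(134) = -45708/36658 + 5651/(93 + 134) = -45708*1/36658 + 5651/227 = -22854/18329 + 5651*(1/227) = -22854/18329 + 5651/227 = 98389321/4160683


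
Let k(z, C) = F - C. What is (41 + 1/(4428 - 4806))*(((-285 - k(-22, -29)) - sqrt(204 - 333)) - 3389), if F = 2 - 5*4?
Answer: -57106445/378 - 15497*I*sqrt(129)/378 ≈ -1.5108e+5 - 465.64*I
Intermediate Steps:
F = -18 (F = 2 - 20 = -18)
k(z, C) = -18 - C
(41 + 1/(4428 - 4806))*(((-285 - k(-22, -29)) - sqrt(204 - 333)) - 3389) = (41 + 1/(4428 - 4806))*(((-285 - (-18 - 1*(-29))) - sqrt(204 - 333)) - 3389) = (41 + 1/(-378))*(((-285 - (-18 + 29)) - sqrt(-129)) - 3389) = (41 - 1/378)*(((-285 - 1*11) - I*sqrt(129)) - 3389) = 15497*(((-285 - 11) - I*sqrt(129)) - 3389)/378 = 15497*((-296 - I*sqrt(129)) - 3389)/378 = 15497*(-3685 - I*sqrt(129))/378 = -57106445/378 - 15497*I*sqrt(129)/378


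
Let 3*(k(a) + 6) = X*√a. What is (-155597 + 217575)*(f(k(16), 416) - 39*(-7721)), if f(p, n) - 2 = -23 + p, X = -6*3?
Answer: 18659592504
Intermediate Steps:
X = -18
k(a) = -6 - 6*√a (k(a) = -6 + (-18*√a)/3 = -6 - 6*√a)
f(p, n) = -21 + p (f(p, n) = 2 + (-23 + p) = -21 + p)
(-155597 + 217575)*(f(k(16), 416) - 39*(-7721)) = (-155597 + 217575)*((-21 + (-6 - 6*√16)) - 39*(-7721)) = 61978*((-21 + (-6 - 6*4)) + 301119) = 61978*((-21 + (-6 - 24)) + 301119) = 61978*((-21 - 30) + 301119) = 61978*(-51 + 301119) = 61978*301068 = 18659592504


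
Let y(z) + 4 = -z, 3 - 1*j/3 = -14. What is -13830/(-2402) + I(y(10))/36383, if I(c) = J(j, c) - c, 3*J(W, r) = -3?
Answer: 251604058/43695983 ≈ 5.7581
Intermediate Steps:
j = 51 (j = 9 - 3*(-14) = 9 + 42 = 51)
J(W, r) = -1 (J(W, r) = (⅓)*(-3) = -1)
y(z) = -4 - z
I(c) = -1 - c
-13830/(-2402) + I(y(10))/36383 = -13830/(-2402) + (-1 - (-4 - 1*10))/36383 = -13830*(-1/2402) + (-1 - (-4 - 10))*(1/36383) = 6915/1201 + (-1 - 1*(-14))*(1/36383) = 6915/1201 + (-1 + 14)*(1/36383) = 6915/1201 + 13*(1/36383) = 6915/1201 + 13/36383 = 251604058/43695983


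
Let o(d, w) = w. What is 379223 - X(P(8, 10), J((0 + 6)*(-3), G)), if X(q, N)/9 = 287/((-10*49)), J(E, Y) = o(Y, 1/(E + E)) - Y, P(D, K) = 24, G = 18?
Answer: 26545979/70 ≈ 3.7923e+5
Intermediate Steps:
J(E, Y) = 1/(2*E) - Y (J(E, Y) = 1/(E + E) - Y = 1/(2*E) - Y)
X(q, N) = -369/70 (X(q, N) = 9*(287/((-10*49))) = 9*(287/(-490)) = 9*(287*(-1/490)) = 9*(-41/70) = -369/70)
379223 - X(P(8, 10), J((0 + 6)*(-3), G)) = 379223 - 1*(-369/70) = 379223 + 369/70 = 26545979/70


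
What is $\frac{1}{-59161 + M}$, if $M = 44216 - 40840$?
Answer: $- \frac{1}{55785} \approx -1.7926 \cdot 10^{-5}$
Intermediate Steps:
$M = 3376$ ($M = 44216 - 40840 = 3376$)
$\frac{1}{-59161 + M} = \frac{1}{-59161 + 3376} = \frac{1}{-55785} = - \frac{1}{55785}$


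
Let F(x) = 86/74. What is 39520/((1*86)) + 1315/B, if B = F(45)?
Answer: 68415/43 ≈ 1591.0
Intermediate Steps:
F(x) = 43/37 (F(x) = 86*(1/74) = 43/37)
B = 43/37 ≈ 1.1622
39520/((1*86)) + 1315/B = 39520/((1*86)) + 1315/(43/37) = 39520/86 + 1315*(37/43) = 39520*(1/86) + 48655/43 = 19760/43 + 48655/43 = 68415/43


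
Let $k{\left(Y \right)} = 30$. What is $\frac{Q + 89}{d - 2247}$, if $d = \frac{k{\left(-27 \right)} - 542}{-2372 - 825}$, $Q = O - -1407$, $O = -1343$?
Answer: $- \frac{489141}{7183147} \approx -0.068096$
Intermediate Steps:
$Q = 64$ ($Q = -1343 - -1407 = -1343 + 1407 = 64$)
$d = \frac{512}{3197}$ ($d = \frac{30 - 542}{-2372 - 825} = - \frac{512}{-3197} = \left(-512\right) \left(- \frac{1}{3197}\right) = \frac{512}{3197} \approx 0.16015$)
$\frac{Q + 89}{d - 2247} = \frac{64 + 89}{\frac{512}{3197} - 2247} = \frac{153}{- \frac{7183147}{3197}} = 153 \left(- \frac{3197}{7183147}\right) = - \frac{489141}{7183147}$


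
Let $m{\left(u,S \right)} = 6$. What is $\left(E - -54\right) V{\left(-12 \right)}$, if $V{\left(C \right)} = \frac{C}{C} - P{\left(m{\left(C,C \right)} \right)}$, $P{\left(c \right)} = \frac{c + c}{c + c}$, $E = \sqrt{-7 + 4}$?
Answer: $0$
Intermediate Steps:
$E = i \sqrt{3}$ ($E = \sqrt{-3} = i \sqrt{3} \approx 1.732 i$)
$P{\left(c \right)} = 1$ ($P{\left(c \right)} = \frac{2 c}{2 c} = 2 c \frac{1}{2 c} = 1$)
$V{\left(C \right)} = 0$ ($V{\left(C \right)} = \frac{C}{C} - 1 = 1 - 1 = 0$)
$\left(E - -54\right) V{\left(-12 \right)} = \left(i \sqrt{3} - -54\right) 0 = \left(i \sqrt{3} + 54\right) 0 = \left(54 + i \sqrt{3}\right) 0 = 0$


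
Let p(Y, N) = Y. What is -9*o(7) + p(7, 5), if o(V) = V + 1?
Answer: -65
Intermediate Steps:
o(V) = 1 + V
-9*o(7) + p(7, 5) = -9*(1 + 7) + 7 = -9*8 + 7 = -72 + 7 = -65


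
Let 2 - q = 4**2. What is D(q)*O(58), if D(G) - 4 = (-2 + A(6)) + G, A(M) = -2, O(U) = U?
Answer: -812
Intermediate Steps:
q = -14 (q = 2 - 1*4**2 = 2 - 1*16 = 2 - 16 = -14)
D(G) = G (D(G) = 4 + ((-2 - 2) + G) = 4 + (-4 + G) = G)
D(q)*O(58) = -14*58 = -812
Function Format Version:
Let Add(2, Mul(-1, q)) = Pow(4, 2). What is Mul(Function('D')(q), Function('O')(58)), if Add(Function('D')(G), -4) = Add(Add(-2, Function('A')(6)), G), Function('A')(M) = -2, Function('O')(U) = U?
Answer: -812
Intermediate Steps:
q = -14 (q = Add(2, Mul(-1, Pow(4, 2))) = Add(2, Mul(-1, 16)) = Add(2, -16) = -14)
Function('D')(G) = G (Function('D')(G) = Add(4, Add(Add(-2, -2), G)) = Add(4, Add(-4, G)) = G)
Mul(Function('D')(q), Function('O')(58)) = Mul(-14, 58) = -812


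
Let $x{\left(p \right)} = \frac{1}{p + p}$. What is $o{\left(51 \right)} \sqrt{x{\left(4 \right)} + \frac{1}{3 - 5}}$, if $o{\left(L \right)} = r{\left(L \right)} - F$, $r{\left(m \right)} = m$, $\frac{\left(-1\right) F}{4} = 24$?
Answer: $\frac{147 i \sqrt{6}}{4} \approx 90.019 i$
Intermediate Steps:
$F = -96$ ($F = \left(-4\right) 24 = -96$)
$o{\left(L \right)} = 96 + L$ ($o{\left(L \right)} = L - -96 = L + 96 = 96 + L$)
$x{\left(p \right)} = \frac{1}{2 p}$
$o{\left(51 \right)} \sqrt{x{\left(4 \right)} + \frac{1}{3 - 5}} = \left(96 + 51\right) \sqrt{\frac{1}{2 \cdot 4} + \frac{1}{3 - 5}} = 147 \sqrt{\frac{1}{2} \cdot \frac{1}{4} + \frac{1}{-2}} = 147 \sqrt{\frac{1}{8} - \frac{1}{2}} = 147 \sqrt{- \frac{3}{8}} = 147 \frac{i \sqrt{6}}{4} = \frac{147 i \sqrt{6}}{4}$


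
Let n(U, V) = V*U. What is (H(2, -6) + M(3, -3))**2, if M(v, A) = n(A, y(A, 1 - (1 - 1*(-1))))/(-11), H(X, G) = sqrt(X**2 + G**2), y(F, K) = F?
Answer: 4921/121 - 36*sqrt(10)/11 ≈ 30.320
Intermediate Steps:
H(X, G) = sqrt(G**2 + X**2)
n(U, V) = U*V
M(v, A) = -A**2/11 (M(v, A) = (A*A)/(-11) = A**2*(-1/11) = -A**2/11)
(H(2, -6) + M(3, -3))**2 = (sqrt((-6)**2 + 2**2) - 1/11*(-3)**2)**2 = (sqrt(36 + 4) - 1/11*9)**2 = (sqrt(40) - 9/11)**2 = (2*sqrt(10) - 9/11)**2 = (-9/11 + 2*sqrt(10))**2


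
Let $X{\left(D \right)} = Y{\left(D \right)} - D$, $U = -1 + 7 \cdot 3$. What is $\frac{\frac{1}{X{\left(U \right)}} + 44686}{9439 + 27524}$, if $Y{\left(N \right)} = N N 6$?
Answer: $\frac{106352681}{87971940} \approx 1.2089$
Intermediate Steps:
$U = 20$ ($U = -1 + 21 = 20$)
$Y{\left(N \right)} = 6 N^{2}$ ($Y{\left(N \right)} = N^{2} \cdot 6 = 6 N^{2}$)
$X{\left(D \right)} = - D + 6 D^{2}$ ($X{\left(D \right)} = 6 D^{2} - D = - D + 6 D^{2}$)
$\frac{\frac{1}{X{\left(U \right)}} + 44686}{9439 + 27524} = \frac{\frac{1}{20 \left(-1 + 6 \cdot 20\right)} + 44686}{9439 + 27524} = \frac{\frac{1}{20 \left(-1 + 120\right)} + 44686}{36963} = \left(\frac{1}{20 \cdot 119} + 44686\right) \frac{1}{36963} = \left(\frac{1}{2380} + 44686\right) \frac{1}{36963} = \frac{106352681}{2380} \cdot \frac{1}{36963} = \frac{106352681}{87971940}$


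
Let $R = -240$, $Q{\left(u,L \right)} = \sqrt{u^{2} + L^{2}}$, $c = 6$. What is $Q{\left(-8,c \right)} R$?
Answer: $-2400$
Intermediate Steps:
$Q{\left(u,L \right)} = \sqrt{L^{2} + u^{2}}$
$Q{\left(-8,c \right)} R = \sqrt{6^{2} + \left(-8\right)^{2}} \left(-240\right) = \sqrt{36 + 64} \left(-240\right) = \sqrt{100} \left(-240\right) = 10 \left(-240\right) = -2400$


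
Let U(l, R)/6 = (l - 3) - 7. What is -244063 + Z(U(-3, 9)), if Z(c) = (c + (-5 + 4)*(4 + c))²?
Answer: -244047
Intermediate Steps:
U(l, R) = -60 + 6*l (U(l, R) = 6*((l - 3) - 7) = 6*((-3 + l) - 7) = 6*(-10 + l) = -60 + 6*l)
Z(c) = 16 (Z(c) = (c - (4 + c))² = (c + (-4 - c))² = (-4)² = 16)
-244063 + Z(U(-3, 9)) = -244063 + 16 = -244047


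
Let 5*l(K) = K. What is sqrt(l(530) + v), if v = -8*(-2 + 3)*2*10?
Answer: 3*I*sqrt(6) ≈ 7.3485*I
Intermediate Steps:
l(K) = K/5
v = -160 (v = -8*2*10 = -16*10 = -160)
sqrt(l(530) + v) = sqrt((1/5)*530 - 160) = sqrt(106 - 160) = sqrt(-54) = 3*I*sqrt(6)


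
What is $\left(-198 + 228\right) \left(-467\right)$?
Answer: $-14010$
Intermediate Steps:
$\left(-198 + 228\right) \left(-467\right) = 30 \left(-467\right) = -14010$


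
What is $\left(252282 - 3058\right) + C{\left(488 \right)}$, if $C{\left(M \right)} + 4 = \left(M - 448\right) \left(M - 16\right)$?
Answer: $268100$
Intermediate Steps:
$C{\left(M \right)} = -4 + \left(-448 + M\right) \left(-16 + M\right)$ ($C{\left(M \right)} = -4 + \left(M - 448\right) \left(M - 16\right) = -4 + \left(-448 + M\right) \left(M - 16\right) = -4 + \left(-448 + M\right) \left(-16 + M\right)$)
$\left(252282 - 3058\right) + C{\left(488 \right)} = \left(252282 - 3058\right) + \left(7164 + 488^{2} - 226432\right) = 249224 + \left(7164 + 238144 - 226432\right) = 249224 + 18876 = 268100$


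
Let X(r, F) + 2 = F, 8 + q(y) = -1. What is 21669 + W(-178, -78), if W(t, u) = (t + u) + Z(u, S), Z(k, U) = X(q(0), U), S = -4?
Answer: 21407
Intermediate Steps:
q(y) = -9 (q(y) = -8 - 1 = -9)
X(r, F) = -2 + F
Z(k, U) = -2 + U
W(t, u) = -6 + t + u (W(t, u) = (t + u) + (-2 - 4) = (t + u) - 6 = -6 + t + u)
21669 + W(-178, -78) = 21669 + (-6 - 178 - 78) = 21669 - 262 = 21407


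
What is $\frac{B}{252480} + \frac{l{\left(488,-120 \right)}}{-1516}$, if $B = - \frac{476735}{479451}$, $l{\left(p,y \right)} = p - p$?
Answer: $- \frac{13621}{3458622528} \approx -3.9383 \cdot 10^{-6}$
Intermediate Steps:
$l{\left(p,y \right)} = 0$
$B = - \frac{68105}{68493}$ ($B = \left(-476735\right) \frac{1}{479451} = - \frac{68105}{68493} \approx -0.99434$)
$\frac{B}{252480} + \frac{l{\left(488,-120 \right)}}{-1516} = - \frac{68105}{68493 \cdot 252480} + \frac{0}{-1516} = \left(- \frac{68105}{68493}\right) \frac{1}{252480} + 0 \left(- \frac{1}{1516}\right) = - \frac{13621}{3458622528} + 0 = - \frac{13621}{3458622528}$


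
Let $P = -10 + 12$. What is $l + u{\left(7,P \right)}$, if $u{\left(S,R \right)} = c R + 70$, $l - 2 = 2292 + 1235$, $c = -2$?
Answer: $3595$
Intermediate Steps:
$P = 2$
$l = 3529$ ($l = 2 + \left(2292 + 1235\right) = 2 + 3527 = 3529$)
$u{\left(S,R \right)} = 70 - 2 R$ ($u{\left(S,R \right)} = - 2 R + 70 = 70 - 2 R$)
$l + u{\left(7,P \right)} = 3529 + \left(70 - 4\right) = 3529 + 66 = 3595$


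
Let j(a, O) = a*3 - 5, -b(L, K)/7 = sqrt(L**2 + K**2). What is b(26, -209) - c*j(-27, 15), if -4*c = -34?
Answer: 731 - 7*sqrt(44357) ≈ -743.28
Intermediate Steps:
c = 17/2 (c = -1/4*(-34) = 17/2 ≈ 8.5000)
b(L, K) = -7*sqrt(K**2 + L**2) (b(L, K) = -7*sqrt(L**2 + K**2) = -7*sqrt(K**2 + L**2))
j(a, O) = -5 + 3*a (j(a, O) = 3*a - 5 = -5 + 3*a)
b(26, -209) - c*j(-27, 15) = -7*sqrt((-209)**2 + 26**2) - 17*(-5 + 3*(-27))/2 = -7*sqrt(43681 + 676) - 17*(-5 - 81)/2 = -7*sqrt(44357) - 17*(-86)/2 = -7*sqrt(44357) - 1*(-731) = -7*sqrt(44357) + 731 = 731 - 7*sqrt(44357)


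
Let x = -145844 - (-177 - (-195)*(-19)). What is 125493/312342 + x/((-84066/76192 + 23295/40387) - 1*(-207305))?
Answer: -9398401703036729157/33207698588631615626 ≈ -0.28302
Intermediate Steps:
x = -141962 (x = -145844 - (-177 - 65*57) = -145844 - (-177 - 3705) = -145844 - 1*(-3882) = -145844 + 3882 = -141962)
125493/312342 + x/((-84066/76192 + 23295/40387) - 1*(-207305)) = 125493/312342 - 141962/((-84066/76192 + 23295/40387) - 1*(-207305)) = 125493*(1/312342) - 141962/((-84066*1/76192 + 23295*(1/40387)) + 207305) = 41831/104114 - 141962/((-42033/38096 + 23295/40387) + 207305) = 41831/104114 - 141962/(-810140451/1538583152 + 207305) = 41831/104114 - 141962/318955170184909/1538583152 = 41831/104114 - 141962*1538583152/318955170184909 = 41831/104114 - 218420341424224/318955170184909 = -9398401703036729157/33207698588631615626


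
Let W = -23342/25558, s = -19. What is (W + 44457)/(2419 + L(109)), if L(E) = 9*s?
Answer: 142026083/7181798 ≈ 19.776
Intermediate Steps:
L(E) = -171 (L(E) = 9*(-19) = -171)
W = -11671/12779 (W = -23342*1/25558 = -11671/12779 ≈ -0.91329)
(W + 44457)/(2419 + L(109)) = (-11671/12779 + 44457)/(2419 - 171) = (568104332/12779)/2248 = (568104332/12779)*(1/2248) = 142026083/7181798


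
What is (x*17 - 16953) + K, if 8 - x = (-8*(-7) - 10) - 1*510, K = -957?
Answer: -9886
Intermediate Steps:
x = 472 (x = 8 - ((-8*(-7) - 10) - 1*510) = 8 - ((56 - 10) - 510) = 8 - (46 - 510) = 8 - 1*(-464) = 8 + 464 = 472)
(x*17 - 16953) + K = (472*17 - 16953) - 957 = (8024 - 16953) - 957 = -8929 - 957 = -9886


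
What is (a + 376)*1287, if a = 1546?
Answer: 2473614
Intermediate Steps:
(a + 376)*1287 = (1546 + 376)*1287 = 1922*1287 = 2473614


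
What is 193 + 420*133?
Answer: 56053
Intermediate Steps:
193 + 420*133 = 193 + 55860 = 56053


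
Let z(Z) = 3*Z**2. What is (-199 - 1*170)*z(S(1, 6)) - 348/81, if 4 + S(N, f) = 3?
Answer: -30005/27 ≈ -1111.3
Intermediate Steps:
S(N, f) = -1 (S(N, f) = -4 + 3 = -1)
(-199 - 1*170)*z(S(1, 6)) - 348/81 = (-199 - 1*170)*(3*(-1)**2) - 348/81 = (-199 - 170)*(3*1) - 348*1/81 = -369*3 - 116/27 = -1107 - 116/27 = -30005/27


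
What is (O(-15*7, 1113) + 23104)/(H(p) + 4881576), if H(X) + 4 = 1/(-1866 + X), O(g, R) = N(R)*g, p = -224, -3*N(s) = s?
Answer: 129703310/10202485479 ≈ 0.012713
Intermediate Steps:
N(s) = -s/3
O(g, R) = -R*g/3 (O(g, R) = (-R/3)*g = -R*g/3)
H(X) = -4 + 1/(-1866 + X)
(O(-15*7, 1113) + 23104)/(H(p) + 4881576) = (-⅓*1113*(-15*7) + 23104)/((7465 - 4*(-224))/(-1866 - 224) + 4881576) = (-⅓*1113*(-105) + 23104)/((7465 + 896)/(-2090) + 4881576) = (38955 + 23104)/(-1/2090*8361 + 4881576) = 62059/(-8361/2090 + 4881576) = 62059/(10202485479/2090) = 62059*(2090/10202485479) = 129703310/10202485479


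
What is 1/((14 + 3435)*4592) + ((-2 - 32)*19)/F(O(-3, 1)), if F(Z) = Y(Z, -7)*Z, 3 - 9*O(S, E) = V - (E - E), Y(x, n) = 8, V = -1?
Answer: -719382935/3959452 ≈ -181.69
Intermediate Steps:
O(S, E) = 4/9 (O(S, E) = 1/3 - (-1 - (E - E))/9 = 1/3 - (-1 - 1*0)/9 = 1/3 - (-1 + 0)/9 = 1/3 - 1/9*(-1) = 1/3 + 1/9 = 4/9)
F(Z) = 8*Z
1/((14 + 3435)*4592) + ((-2 - 32)*19)/F(O(-3, 1)) = 1/((14 + 3435)*4592) + ((-2 - 32)*19)/((8*(4/9))) = (1/4592)/3449 + (-34*19)/(32/9) = (1/3449)*(1/4592) - 646*9/32 = 1/15837808 - 2907/16 = -719382935/3959452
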